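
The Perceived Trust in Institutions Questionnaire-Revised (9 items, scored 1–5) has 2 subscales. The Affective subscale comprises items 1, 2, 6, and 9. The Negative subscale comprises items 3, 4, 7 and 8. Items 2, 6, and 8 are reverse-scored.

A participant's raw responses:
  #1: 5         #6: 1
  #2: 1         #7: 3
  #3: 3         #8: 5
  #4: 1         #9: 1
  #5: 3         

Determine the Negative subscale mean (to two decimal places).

Negative items: 3, 4, 7, 8.
Of these, item 8 is reverse-scored; reverse-coded value = 6 − response.
  item 3: 3
  item 4: 1
  item 7: 3
  item 8: 6 − 5 = 1
Sum = 3 + 1 + 3 + 1 = 8
Mean = 8 / 4 = 2.00

2.00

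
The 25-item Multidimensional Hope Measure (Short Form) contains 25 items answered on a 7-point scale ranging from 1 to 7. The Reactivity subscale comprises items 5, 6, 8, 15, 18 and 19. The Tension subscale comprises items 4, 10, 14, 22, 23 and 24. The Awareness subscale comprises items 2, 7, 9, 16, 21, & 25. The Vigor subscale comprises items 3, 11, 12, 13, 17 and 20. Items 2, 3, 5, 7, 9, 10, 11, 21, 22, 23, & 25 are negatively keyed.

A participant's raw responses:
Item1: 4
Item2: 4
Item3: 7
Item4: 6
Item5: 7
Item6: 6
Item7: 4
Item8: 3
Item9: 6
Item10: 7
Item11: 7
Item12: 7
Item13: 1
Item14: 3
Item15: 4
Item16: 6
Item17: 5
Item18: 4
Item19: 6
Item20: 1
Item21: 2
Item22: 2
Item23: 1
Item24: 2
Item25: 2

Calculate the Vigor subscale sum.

Vigor items: 3, 11, 12, 13, 17, 20.
Of these, items 3 & 11 are negatively keyed; reverse-coded value = 8 − response.
  item 3: 8 − 7 = 1
  item 11: 8 − 7 = 1
  item 12: 7
  item 13: 1
  item 17: 5
  item 20: 1
Sum = 1 + 1 + 7 + 1 + 5 + 1 = 16

16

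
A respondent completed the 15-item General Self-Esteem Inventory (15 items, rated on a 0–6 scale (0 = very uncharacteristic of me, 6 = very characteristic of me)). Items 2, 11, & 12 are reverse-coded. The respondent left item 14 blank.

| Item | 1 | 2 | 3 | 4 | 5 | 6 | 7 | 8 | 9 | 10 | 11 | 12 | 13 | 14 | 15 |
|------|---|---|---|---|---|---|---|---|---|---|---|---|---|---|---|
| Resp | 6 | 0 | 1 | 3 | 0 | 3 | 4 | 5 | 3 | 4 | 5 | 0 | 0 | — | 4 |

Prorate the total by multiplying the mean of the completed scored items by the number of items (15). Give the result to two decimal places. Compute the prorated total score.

49.29

Reverse-coded (reverse-coded value = 6 − response):
  item 2: 6 − 0 = 6
  item 11: 6 − 5 = 1
  item 12: 6 − 0 = 6
Completed scored items (14 of 15): 6, 6, 1, 3, 0, 3, 4, 5, 3, 4, 1, 6, 0, 4; sum = 46.
Person mean = 46 / 14 ≈ 3.2857
Prorated total = (46 / 14) × 15 = 49.29 (to 2 dp)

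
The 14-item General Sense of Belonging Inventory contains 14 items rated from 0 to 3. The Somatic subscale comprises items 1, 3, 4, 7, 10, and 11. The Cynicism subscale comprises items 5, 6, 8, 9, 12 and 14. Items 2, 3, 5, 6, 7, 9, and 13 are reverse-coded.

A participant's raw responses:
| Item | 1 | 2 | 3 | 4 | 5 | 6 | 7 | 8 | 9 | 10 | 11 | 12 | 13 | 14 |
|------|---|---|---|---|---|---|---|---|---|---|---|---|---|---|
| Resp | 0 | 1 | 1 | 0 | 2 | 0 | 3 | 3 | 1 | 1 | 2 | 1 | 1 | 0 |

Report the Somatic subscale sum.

Somatic items: 1, 3, 4, 7, 10, 11.
Of these, items 3 and 7 are reverse-coded; on a 0–3 scale, reversed = 3 − raw.
  item 1: 0
  item 3: 3 − 1 = 2
  item 4: 0
  item 7: 3 − 3 = 0
  item 10: 1
  item 11: 2
Sum = 0 + 2 + 0 + 0 + 1 + 2 = 5

5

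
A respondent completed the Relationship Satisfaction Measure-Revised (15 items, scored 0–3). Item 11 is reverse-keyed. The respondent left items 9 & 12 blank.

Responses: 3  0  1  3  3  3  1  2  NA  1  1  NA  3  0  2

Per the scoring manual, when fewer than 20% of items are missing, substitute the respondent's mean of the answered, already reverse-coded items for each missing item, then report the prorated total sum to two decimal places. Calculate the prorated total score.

27.69

Reverse-coded (reversed = (0+3) − raw = 3 − raw):
  item 11: 3 − 1 = 2
Completed scored items (13 of 15): 3, 0, 1, 3, 3, 3, 1, 2, 1, 2, 3, 0, 2; sum = 24.
Person mean = 24 / 13 ≈ 1.8462
Prorated total = (24 / 13) × 15 = 27.69 (to 2 dp)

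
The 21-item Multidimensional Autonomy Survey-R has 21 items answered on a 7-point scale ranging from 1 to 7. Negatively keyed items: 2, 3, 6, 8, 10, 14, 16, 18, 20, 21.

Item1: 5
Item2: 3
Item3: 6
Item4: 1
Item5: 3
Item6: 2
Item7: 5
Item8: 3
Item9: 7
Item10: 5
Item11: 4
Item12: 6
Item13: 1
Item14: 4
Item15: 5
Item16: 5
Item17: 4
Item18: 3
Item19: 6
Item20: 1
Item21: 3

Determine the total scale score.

Reversing items 2, 3, 6, 8, 10, 14, 16, 18, 20 and 21 with 8 − raw:
Total = 5 + (8−3) + (8−6) + 1 + 3 + (8−2) + 5 + (8−3) + 7 + (8−5) + 4 + 6 + 1 + (8−4) + 5 + (8−5) + 4 + (8−3) + 6 + (8−1) + (8−3)
      = 5 + 5 + 2 + 1 + 3 + 6 + 5 + 5 + 7 + 3 + 4 + 6 + 1 + 4 + 5 + 3 + 4 + 5 + 6 + 7 + 5 = 92

92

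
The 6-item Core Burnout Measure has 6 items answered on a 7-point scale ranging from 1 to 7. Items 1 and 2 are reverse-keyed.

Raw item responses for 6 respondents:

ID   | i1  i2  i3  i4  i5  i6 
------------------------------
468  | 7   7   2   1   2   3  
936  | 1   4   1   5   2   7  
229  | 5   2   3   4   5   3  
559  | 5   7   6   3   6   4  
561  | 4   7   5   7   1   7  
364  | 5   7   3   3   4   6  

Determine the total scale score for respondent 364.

Respondent 364 raw: 5, 7, 3, 3, 4, 6.
Reverse-coded (reverse-coded value = 8 − response):
  item 1: 8 − 5 = 3
  item 2: 8 − 7 = 1
  item 3: 3
  item 4: 3
  item 5: 4
  item 6: 6
Sum = 3 + 1 + 3 + 3 + 4 + 6 = 20

20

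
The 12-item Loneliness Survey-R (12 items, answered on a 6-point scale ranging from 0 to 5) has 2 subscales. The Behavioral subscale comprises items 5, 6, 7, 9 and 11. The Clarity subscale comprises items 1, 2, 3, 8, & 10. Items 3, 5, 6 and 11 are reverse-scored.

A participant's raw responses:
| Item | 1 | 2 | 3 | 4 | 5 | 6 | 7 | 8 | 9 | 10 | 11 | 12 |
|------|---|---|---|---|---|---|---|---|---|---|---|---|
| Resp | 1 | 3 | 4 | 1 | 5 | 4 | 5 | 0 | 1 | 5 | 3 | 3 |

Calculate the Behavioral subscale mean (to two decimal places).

1.80

Behavioral items: 5, 6, 7, 9, 11.
Of these, items 5, 6, & 11 are reverse-scored; reverse-coded value = 5 − response.
  item 5: 5 − 5 = 0
  item 6: 5 − 4 = 1
  item 7: 5
  item 9: 1
  item 11: 5 − 3 = 2
Sum = 0 + 1 + 5 + 1 + 2 = 9
Mean = 9 / 5 = 1.80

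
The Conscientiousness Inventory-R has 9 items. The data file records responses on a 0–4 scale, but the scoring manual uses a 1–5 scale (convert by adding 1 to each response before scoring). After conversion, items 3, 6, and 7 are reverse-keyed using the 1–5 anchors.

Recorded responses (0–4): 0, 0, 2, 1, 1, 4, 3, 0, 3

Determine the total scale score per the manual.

Convert to 1–5: 1, 1, 3, 2, 2, 5, 4, 1, 4
Reverse-coded (reversed = (1+5) − raw = 6 − raw):
  item 3: 6 − 3 = 3
  item 6: 6 − 5 = 1
  item 7: 6 − 4 = 2
Scored: 1, 1, 3, 2, 2, 1, 2, 1, 4
Total = 17

17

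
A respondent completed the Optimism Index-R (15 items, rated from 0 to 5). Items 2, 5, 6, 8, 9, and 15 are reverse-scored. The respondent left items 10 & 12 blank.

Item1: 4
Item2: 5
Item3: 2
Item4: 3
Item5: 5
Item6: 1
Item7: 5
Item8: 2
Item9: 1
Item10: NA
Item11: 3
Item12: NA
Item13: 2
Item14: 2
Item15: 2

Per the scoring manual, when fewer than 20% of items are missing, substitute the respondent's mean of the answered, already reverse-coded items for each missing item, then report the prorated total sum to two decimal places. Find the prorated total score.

Reverse-coded (reverse-coded value = 5 − response):
  item 2: 5 − 5 = 0
  item 5: 5 − 5 = 0
  item 6: 5 − 1 = 4
  item 8: 5 − 2 = 3
  item 9: 5 − 1 = 4
  item 15: 5 − 2 = 3
Completed scored items (13 of 15): 4, 0, 2, 3, 0, 4, 5, 3, 4, 3, 2, 2, 3; sum = 35.
Person mean = 35 / 13 ≈ 2.6923
Prorated total = (35 / 13) × 15 = 40.38 (to 2 dp)

40.38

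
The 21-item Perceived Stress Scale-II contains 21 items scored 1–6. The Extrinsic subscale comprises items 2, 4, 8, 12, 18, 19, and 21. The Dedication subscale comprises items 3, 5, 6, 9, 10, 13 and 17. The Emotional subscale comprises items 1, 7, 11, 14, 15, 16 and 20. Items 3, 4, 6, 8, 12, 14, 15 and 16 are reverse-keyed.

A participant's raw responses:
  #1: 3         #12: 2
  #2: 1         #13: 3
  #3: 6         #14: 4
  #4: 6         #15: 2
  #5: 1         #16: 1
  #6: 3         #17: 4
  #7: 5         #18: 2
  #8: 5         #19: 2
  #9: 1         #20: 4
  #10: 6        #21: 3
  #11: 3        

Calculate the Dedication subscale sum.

20

Dedication items: 3, 5, 6, 9, 10, 13, 17.
Of these, items 3 and 6 are reverse-keyed; reverse-coded value = 7 − response.
  item 3: 7 − 6 = 1
  item 5: 1
  item 6: 7 − 3 = 4
  item 9: 1
  item 10: 6
  item 13: 3
  item 17: 4
Sum = 1 + 1 + 4 + 1 + 6 + 3 + 4 = 20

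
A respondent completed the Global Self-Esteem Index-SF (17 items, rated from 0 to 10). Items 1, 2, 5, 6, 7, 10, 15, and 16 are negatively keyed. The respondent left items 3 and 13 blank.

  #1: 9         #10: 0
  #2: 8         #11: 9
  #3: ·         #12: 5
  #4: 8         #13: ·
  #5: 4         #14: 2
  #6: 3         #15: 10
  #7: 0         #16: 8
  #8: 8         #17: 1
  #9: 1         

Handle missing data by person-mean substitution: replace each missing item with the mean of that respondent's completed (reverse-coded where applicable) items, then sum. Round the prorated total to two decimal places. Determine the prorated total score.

81.60

Reverse-coded (reversed = (0+10) − raw = 10 − raw):
  item 1: 10 − 9 = 1
  item 2: 10 − 8 = 2
  item 5: 10 − 4 = 6
  item 6: 10 − 3 = 7
  item 7: 10 − 0 = 10
  item 10: 10 − 0 = 10
  item 15: 10 − 10 = 0
  item 16: 10 − 8 = 2
Completed scored items (15 of 17): 1, 2, 8, 6, 7, 10, 8, 1, 10, 9, 5, 2, 0, 2, 1; sum = 72.
Person mean = 72 / 15 ≈ 4.8000
Prorated total = (72 / 15) × 17 = 81.60 (to 2 dp)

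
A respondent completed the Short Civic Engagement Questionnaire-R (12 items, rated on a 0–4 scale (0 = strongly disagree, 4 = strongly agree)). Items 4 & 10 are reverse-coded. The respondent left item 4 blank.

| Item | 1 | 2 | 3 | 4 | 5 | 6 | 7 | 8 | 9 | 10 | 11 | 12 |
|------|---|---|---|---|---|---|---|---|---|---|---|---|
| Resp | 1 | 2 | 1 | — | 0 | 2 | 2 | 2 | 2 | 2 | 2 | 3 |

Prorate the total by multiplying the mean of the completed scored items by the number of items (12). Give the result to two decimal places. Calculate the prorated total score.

20.73

Reverse-coded (on a 0–4 scale, reversed = 4 − raw):
  item 10: 4 − 2 = 2
Completed scored items (11 of 12): 1, 2, 1, 0, 2, 2, 2, 2, 2, 2, 3; sum = 19.
Person mean = 19 / 11 ≈ 1.7273
Prorated total = (19 / 11) × 12 = 20.73 (to 2 dp)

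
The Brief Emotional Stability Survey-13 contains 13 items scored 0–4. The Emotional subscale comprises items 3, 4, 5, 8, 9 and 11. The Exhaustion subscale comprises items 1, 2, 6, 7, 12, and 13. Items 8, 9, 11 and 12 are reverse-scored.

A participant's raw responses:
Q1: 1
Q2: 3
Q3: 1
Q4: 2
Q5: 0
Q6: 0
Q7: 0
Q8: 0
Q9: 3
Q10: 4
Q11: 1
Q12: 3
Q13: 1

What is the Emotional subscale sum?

Emotional items: 3, 4, 5, 8, 9, 11.
Of these, items 8, 9 and 11 are reverse-scored; on a 0–4 scale, reversed = 4 − raw.
  item 3: 1
  item 4: 2
  item 5: 0
  item 8: 4 − 0 = 4
  item 9: 4 − 3 = 1
  item 11: 4 − 1 = 3
Sum = 1 + 2 + 0 + 4 + 1 + 3 = 11

11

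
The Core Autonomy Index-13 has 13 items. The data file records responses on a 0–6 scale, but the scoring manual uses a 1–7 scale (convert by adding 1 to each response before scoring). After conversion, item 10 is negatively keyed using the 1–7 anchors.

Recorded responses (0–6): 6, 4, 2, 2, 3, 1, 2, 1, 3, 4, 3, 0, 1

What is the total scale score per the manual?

43

Convert to 1–7: 7, 5, 3, 3, 4, 2, 3, 2, 4, 5, 4, 1, 2
Reverse-coded (on a 1–7 scale, reversed = 8 − raw):
  item 10: 8 − 5 = 3
Scored: 7, 5, 3, 3, 4, 2, 3, 2, 4, 3, 4, 1, 2
Total = 43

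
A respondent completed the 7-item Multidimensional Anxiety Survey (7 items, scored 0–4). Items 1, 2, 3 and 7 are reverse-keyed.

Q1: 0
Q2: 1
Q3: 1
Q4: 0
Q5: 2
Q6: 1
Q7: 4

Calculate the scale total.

13

Raw sum = 9. Reverse-keyed items: 1, 2, 3, 7; their raw sum = 6.
Each reversal replaces raw with 4 − raw, changing the total by 4 − 2·raw per item.
Total = 9 + 4·4 − 2·6 = 9 + 16 − 12 = 13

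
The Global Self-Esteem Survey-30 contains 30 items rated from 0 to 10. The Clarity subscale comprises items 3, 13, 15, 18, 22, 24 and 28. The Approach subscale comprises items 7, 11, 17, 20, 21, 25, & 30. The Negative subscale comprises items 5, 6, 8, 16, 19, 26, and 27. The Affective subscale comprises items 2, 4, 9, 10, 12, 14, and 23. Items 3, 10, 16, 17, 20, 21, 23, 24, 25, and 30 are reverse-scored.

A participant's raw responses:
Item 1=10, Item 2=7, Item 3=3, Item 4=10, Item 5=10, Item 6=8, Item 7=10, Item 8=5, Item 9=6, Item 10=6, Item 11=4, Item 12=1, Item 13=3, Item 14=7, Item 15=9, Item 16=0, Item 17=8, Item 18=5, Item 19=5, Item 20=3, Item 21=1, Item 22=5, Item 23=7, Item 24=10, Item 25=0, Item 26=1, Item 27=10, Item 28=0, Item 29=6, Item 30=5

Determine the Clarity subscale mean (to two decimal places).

Clarity items: 3, 13, 15, 18, 22, 24, 28.
Of these, items 3 and 24 are reverse-scored; reversed = (0+10) − raw = 10 − raw.
  item 3: 10 − 3 = 7
  item 13: 3
  item 15: 9
  item 18: 5
  item 22: 5
  item 24: 10 − 10 = 0
  item 28: 0
Sum = 7 + 3 + 9 + 5 + 5 + 0 + 0 = 29
Mean = 29 / 7 = 4.14

4.14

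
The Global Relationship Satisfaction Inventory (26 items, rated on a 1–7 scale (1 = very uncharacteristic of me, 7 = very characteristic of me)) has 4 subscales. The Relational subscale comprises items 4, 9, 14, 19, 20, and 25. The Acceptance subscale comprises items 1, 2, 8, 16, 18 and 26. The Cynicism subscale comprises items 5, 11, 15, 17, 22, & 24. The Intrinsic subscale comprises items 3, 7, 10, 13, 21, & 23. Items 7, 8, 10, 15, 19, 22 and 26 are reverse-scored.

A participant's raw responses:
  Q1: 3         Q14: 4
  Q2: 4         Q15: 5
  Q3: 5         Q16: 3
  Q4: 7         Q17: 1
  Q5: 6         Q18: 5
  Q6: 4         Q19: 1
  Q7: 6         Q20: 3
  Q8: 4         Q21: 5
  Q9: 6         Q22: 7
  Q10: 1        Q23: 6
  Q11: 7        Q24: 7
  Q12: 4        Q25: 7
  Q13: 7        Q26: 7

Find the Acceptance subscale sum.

20

Acceptance items: 1, 2, 8, 16, 18, 26.
Of these, items 8 and 26 are reverse-scored; reverse-coded value = 8 − response.
  item 1: 3
  item 2: 4
  item 8: 8 − 4 = 4
  item 16: 3
  item 18: 5
  item 26: 8 − 7 = 1
Sum = 3 + 4 + 4 + 3 + 5 + 1 = 20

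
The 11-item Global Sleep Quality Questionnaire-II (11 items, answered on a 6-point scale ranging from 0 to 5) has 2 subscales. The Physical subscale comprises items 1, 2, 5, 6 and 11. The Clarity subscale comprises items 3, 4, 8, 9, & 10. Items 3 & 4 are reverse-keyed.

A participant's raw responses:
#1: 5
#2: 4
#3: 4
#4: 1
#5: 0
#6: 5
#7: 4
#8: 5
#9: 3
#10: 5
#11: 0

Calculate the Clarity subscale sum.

18

Clarity items: 3, 4, 8, 9, 10.
Of these, items 3 & 4 are reverse-keyed; on a 0–5 scale, reversed = 5 − raw.
  item 3: 5 − 4 = 1
  item 4: 5 − 1 = 4
  item 8: 5
  item 9: 3
  item 10: 5
Sum = 1 + 4 + 5 + 3 + 5 = 18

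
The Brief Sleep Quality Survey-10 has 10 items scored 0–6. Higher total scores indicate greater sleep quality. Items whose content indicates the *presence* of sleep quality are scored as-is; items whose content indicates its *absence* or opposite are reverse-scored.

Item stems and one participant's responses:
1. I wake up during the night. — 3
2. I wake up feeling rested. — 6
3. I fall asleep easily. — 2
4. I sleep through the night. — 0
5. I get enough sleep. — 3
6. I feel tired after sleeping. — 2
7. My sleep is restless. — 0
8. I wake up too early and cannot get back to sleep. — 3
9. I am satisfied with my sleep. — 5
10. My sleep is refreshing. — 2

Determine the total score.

34

Items 1, 6, 7, 8 describe the absence/opposite of sleep quality → reverse-score.
reversed = (0+6) − raw = 6 − raw.
  item 1: 6 − 3 = 3
  item 2: 6
  item 3: 2
  item 4: 0
  item 5: 3
  item 6: 6 − 2 = 4
  item 7: 6 − 0 = 6
  item 8: 6 − 3 = 3
  item 9: 5
  item 10: 2
Total = 3 + 6 + 2 + 0 + 3 + 4 + 6 + 3 + 5 + 2 = 34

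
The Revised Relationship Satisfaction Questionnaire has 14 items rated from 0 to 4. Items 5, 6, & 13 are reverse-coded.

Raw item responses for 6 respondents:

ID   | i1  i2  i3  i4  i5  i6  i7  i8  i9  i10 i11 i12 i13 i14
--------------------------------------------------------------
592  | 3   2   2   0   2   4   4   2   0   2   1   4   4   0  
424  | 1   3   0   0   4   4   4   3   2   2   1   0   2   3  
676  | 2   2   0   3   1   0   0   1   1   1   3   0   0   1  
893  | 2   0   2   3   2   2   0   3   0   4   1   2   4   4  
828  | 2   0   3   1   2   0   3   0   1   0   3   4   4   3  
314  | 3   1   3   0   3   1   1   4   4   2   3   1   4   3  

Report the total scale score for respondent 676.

Respondent 676 raw: 2, 2, 0, 3, 1, 0, 0, 1, 1, 1, 3, 0, 0, 1.
Reverse-coded (reverse-coded value = 4 − response):
  item 1: 2
  item 2: 2
  item 3: 0
  item 4: 3
  item 5: 4 − 1 = 3
  item 6: 4 − 0 = 4
  item 7: 0
  item 8: 1
  item 9: 1
  item 10: 1
  item 11: 3
  item 12: 0
  item 13: 4 − 0 = 4
  item 14: 1
Sum = 2 + 2 + 0 + 3 + 3 + 4 + 0 + 1 + 1 + 1 + 3 + 0 + 4 + 1 = 25

25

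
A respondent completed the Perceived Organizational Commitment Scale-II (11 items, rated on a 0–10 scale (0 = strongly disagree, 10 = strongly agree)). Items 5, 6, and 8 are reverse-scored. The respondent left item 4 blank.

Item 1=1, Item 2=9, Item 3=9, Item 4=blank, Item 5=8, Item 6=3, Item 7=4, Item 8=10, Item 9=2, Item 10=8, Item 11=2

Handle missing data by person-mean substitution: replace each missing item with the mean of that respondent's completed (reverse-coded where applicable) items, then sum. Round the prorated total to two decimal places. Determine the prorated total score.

Reverse-coded (reversed = (0+10) − raw = 10 − raw):
  item 5: 10 − 8 = 2
  item 6: 10 − 3 = 7
  item 8: 10 − 10 = 0
Completed scored items (10 of 11): 1, 9, 9, 2, 7, 4, 0, 2, 8, 2; sum = 44.
Person mean = 44 / 10 ≈ 4.4000
Prorated total = (44 / 10) × 11 = 48.40 (to 2 dp)

48.40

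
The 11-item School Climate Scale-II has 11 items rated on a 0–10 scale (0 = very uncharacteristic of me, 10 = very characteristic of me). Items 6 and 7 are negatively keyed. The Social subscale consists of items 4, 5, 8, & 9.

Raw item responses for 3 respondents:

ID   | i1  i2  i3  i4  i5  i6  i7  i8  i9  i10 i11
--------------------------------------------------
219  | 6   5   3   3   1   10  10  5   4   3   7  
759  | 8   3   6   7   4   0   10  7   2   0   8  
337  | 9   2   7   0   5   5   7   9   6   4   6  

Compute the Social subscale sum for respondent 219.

Respondent 219 raw: 6, 5, 3, 3, 1, 10, 10, 5, 4, 3, 7.
Social items: 4, 5, 8, 9.
Reverse-coded (reversed = (0+10) − raw = 10 − raw):
  item 4: 3
  item 5: 1
  item 8: 5
  item 9: 4
Sum = 3 + 1 + 5 + 4 = 13

13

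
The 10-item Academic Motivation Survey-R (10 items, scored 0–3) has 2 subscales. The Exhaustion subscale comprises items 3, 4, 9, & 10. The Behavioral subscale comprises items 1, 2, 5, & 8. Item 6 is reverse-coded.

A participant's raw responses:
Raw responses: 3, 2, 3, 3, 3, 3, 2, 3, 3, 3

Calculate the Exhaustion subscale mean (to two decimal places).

3.00

Exhaustion items: 3, 4, 9, 10.
  item 3: 3
  item 4: 3
  item 9: 3
  item 10: 3
Sum = 3 + 3 + 3 + 3 = 12
Mean = 12 / 4 = 3.00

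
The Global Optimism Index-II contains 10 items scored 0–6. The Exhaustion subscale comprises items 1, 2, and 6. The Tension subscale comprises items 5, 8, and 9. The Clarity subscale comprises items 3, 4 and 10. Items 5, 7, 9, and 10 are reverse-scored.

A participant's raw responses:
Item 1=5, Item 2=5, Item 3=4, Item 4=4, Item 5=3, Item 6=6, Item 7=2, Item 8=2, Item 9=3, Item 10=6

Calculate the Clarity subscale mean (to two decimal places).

2.67

Clarity items: 3, 4, 10.
Of these, item 10 is reverse-scored; reversed = (0+6) − raw = 6 − raw.
  item 3: 4
  item 4: 4
  item 10: 6 − 6 = 0
Sum = 4 + 4 + 0 = 8
Mean = 8 / 3 = 2.67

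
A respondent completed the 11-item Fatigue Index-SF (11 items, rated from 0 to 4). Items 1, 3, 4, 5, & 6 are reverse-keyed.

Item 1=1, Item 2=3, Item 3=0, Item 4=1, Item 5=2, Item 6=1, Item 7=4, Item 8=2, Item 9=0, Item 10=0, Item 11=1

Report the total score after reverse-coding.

25

Apply reverse scoring (reversed = (0+4) − raw = 4 − raw):
  item 1: 4 − 1 = 3
  item 3: 4 − 0 = 4
  item 4: 4 − 1 = 3
  item 5: 4 − 2 = 2
  item 6: 4 − 1 = 3
Scored items: 3, 3, 4, 3, 2, 3, 4, 2, 0, 0, 1
Total = 3 + 3 + 4 + 3 + 2 + 3 + 4 + 2 + 0 + 0 + 1 = 25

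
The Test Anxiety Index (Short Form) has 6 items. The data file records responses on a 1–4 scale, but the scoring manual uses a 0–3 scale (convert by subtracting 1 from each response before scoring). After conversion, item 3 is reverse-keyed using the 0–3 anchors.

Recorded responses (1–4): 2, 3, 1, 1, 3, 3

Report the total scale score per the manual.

10

Convert to 0–3: 1, 2, 0, 0, 2, 2
Reverse-coded (reverse-coded value = 3 − response):
  item 3: 3 − 0 = 3
Scored: 1, 2, 3, 0, 2, 2
Total = 10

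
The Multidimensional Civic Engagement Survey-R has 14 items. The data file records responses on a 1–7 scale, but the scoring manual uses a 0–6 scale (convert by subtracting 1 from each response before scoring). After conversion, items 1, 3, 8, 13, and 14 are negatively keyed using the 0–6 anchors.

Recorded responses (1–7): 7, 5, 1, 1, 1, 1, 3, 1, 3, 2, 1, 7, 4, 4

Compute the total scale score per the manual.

33

Convert to 0–6: 6, 4, 0, 0, 0, 0, 2, 0, 2, 1, 0, 6, 3, 3
Reverse-coded (on a 0–6 scale, reversed = 6 − raw):
  item 1: 6 − 6 = 0
  item 3: 6 − 0 = 6
  item 8: 6 − 0 = 6
  item 13: 6 − 3 = 3
  item 14: 6 − 3 = 3
Scored: 0, 4, 6, 0, 0, 0, 2, 6, 2, 1, 0, 6, 3, 3
Total = 33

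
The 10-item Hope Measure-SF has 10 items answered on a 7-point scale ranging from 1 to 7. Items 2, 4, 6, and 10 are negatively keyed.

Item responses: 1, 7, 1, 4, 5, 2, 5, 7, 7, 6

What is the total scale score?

Reverse-coded items (on a 1–7 scale, reversed = 8 − raw):
  item 2: 8 − 7 = 1
  item 4: 8 − 4 = 4
  item 6: 8 − 2 = 6
  item 10: 8 − 6 = 2
After reverse-coding: 1, 1, 1, 4, 5, 6, 5, 7, 7, 2
Total = 1 + 1 + 1 + 4 + 5 + 6 + 5 + 7 + 7 + 2 = 39

39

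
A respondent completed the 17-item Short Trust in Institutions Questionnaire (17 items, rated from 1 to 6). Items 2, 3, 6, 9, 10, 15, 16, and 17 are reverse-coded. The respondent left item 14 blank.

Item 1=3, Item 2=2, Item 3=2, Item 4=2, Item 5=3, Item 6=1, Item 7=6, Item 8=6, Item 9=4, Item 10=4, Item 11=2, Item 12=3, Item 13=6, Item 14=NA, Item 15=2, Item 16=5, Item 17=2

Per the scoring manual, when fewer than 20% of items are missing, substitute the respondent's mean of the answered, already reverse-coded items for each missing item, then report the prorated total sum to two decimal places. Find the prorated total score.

Reverse-coded (on a 1–6 scale, reversed = 7 − raw):
  item 2: 7 − 2 = 5
  item 3: 7 − 2 = 5
  item 6: 7 − 1 = 6
  item 9: 7 − 4 = 3
  item 10: 7 − 4 = 3
  item 15: 7 − 2 = 5
  item 16: 7 − 5 = 2
  item 17: 7 − 2 = 5
Completed scored items (16 of 17): 3, 5, 5, 2, 3, 6, 6, 6, 3, 3, 2, 3, 6, 5, 2, 5; sum = 65.
Person mean = 65 / 16 ≈ 4.0625
Prorated total = (65 / 16) × 17 = 69.06 (to 2 dp)

69.06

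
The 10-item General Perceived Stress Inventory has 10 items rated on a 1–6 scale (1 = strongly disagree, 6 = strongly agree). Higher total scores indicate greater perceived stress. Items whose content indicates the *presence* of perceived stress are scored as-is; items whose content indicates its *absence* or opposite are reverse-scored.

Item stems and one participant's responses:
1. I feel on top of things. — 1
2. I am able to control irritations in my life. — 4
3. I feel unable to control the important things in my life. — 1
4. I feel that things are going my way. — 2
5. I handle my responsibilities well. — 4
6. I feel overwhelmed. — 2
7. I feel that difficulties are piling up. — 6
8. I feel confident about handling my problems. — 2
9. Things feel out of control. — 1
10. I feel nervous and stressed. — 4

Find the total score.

Items 1, 2, 4, 5, 8 describe the absence/opposite of perceived stress → reverse-score.
reversed = (1+6) − raw = 7 − raw.
  item 1: 7 − 1 = 6
  item 2: 7 − 4 = 3
  item 3: 1
  item 4: 7 − 2 = 5
  item 5: 7 − 4 = 3
  item 6: 2
  item 7: 6
  item 8: 7 − 2 = 5
  item 9: 1
  item 10: 4
Total = 6 + 3 + 1 + 5 + 3 + 2 + 6 + 5 + 1 + 4 = 36

36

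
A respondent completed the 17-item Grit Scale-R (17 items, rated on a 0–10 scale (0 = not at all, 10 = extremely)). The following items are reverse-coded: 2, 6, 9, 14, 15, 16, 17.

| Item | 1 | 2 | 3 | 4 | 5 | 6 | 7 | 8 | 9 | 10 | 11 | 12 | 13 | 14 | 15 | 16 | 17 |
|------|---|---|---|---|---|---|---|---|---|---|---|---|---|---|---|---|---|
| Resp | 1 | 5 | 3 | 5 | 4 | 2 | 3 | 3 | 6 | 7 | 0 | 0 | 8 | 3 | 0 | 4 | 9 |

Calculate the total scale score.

Reverse-coded items use 10 − raw:
  item 2: 10 − 5 = 5
  item 6: 10 − 2 = 8
  item 9: 10 − 6 = 4
  item 14: 10 − 3 = 7
  item 15: 10 − 0 = 10
  item 16: 10 − 4 = 6
  item 17: 10 − 9 = 1
Scored items: 1, 5, 3, 5, 4, 8, 3, 3, 4, 7, 0, 0, 8, 7, 10, 6, 1
Total = 1 + 5 + 3 + 5 + 4 + 8 + 3 + 3 + 4 + 7 + 0 + 0 + 8 + 7 + 10 + 6 + 1 = 75

75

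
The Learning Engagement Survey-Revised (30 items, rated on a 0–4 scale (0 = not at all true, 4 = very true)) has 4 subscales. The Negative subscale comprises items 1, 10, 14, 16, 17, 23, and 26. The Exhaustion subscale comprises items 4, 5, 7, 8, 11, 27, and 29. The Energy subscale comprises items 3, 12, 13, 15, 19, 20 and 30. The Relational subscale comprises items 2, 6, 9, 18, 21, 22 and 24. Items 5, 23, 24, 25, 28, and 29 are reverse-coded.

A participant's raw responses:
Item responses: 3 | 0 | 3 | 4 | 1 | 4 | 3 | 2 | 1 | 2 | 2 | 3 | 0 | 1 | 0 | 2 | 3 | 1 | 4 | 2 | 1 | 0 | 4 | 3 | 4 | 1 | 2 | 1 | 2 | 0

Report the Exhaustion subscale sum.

Exhaustion items: 4, 5, 7, 8, 11, 27, 29.
Of these, items 5 & 29 are reverse-coded; reversed = (0+4) − raw = 4 − raw.
  item 4: 4
  item 5: 4 − 1 = 3
  item 7: 3
  item 8: 2
  item 11: 2
  item 27: 2
  item 29: 4 − 2 = 2
Sum = 4 + 3 + 3 + 2 + 2 + 2 + 2 = 18

18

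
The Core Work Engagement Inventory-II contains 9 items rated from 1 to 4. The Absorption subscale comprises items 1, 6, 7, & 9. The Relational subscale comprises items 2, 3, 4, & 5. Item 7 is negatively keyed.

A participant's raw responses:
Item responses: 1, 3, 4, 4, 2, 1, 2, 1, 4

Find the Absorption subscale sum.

9

Absorption items: 1, 6, 7, 9.
Of these, item 7 is negatively keyed; on a 1–4 scale, reversed = 5 − raw.
  item 1: 1
  item 6: 1
  item 7: 5 − 2 = 3
  item 9: 4
Sum = 1 + 1 + 3 + 4 = 9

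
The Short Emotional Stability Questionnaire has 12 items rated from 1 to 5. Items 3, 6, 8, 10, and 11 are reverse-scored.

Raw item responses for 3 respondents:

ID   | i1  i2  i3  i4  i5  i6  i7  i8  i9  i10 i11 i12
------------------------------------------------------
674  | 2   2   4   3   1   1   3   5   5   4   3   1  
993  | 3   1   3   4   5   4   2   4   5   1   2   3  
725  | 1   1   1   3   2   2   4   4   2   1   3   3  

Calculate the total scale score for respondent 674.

Respondent 674 raw: 2, 2, 4, 3, 1, 1, 3, 5, 5, 4, 3, 1.
Reverse-coded (reversed = (1+5) − raw = 6 − raw):
  item 1: 2
  item 2: 2
  item 3: 6 − 4 = 2
  item 4: 3
  item 5: 1
  item 6: 6 − 1 = 5
  item 7: 3
  item 8: 6 − 5 = 1
  item 9: 5
  item 10: 6 − 4 = 2
  item 11: 6 − 3 = 3
  item 12: 1
Sum = 2 + 2 + 2 + 3 + 1 + 5 + 3 + 1 + 5 + 2 + 3 + 1 = 30

30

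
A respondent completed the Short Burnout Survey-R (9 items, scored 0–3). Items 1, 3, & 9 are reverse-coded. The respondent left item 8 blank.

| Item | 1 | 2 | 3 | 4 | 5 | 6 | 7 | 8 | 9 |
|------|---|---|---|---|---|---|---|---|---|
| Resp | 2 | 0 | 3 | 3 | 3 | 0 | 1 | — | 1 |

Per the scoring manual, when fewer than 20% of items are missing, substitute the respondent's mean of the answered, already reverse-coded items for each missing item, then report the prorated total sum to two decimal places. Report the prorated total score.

11.25

Reverse-coded (reverse-coded value = 3 − response):
  item 1: 3 − 2 = 1
  item 3: 3 − 3 = 0
  item 9: 3 − 1 = 2
Completed scored items (8 of 9): 1, 0, 0, 3, 3, 0, 1, 2; sum = 10.
Person mean = 10 / 8 ≈ 1.2500
Prorated total = (10 / 8) × 9 = 11.25 (to 2 dp)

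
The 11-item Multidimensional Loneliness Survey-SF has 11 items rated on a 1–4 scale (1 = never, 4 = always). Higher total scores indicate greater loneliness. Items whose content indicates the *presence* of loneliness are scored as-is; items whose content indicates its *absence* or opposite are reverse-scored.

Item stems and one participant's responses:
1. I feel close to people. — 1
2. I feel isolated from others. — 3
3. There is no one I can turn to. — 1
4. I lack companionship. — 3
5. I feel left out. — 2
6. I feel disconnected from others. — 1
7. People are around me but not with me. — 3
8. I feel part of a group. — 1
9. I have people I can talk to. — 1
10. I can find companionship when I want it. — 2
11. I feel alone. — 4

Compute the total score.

Items 1, 8, 9, 10 describe the absence/opposite of loneliness → reverse-score.
on a 1–4 scale, reversed = 5 − raw.
  item 1: 5 − 1 = 4
  item 2: 3
  item 3: 1
  item 4: 3
  item 5: 2
  item 6: 1
  item 7: 3
  item 8: 5 − 1 = 4
  item 9: 5 − 1 = 4
  item 10: 5 − 2 = 3
  item 11: 4
Total = 4 + 3 + 1 + 3 + 2 + 1 + 3 + 4 + 4 + 3 + 4 = 32

32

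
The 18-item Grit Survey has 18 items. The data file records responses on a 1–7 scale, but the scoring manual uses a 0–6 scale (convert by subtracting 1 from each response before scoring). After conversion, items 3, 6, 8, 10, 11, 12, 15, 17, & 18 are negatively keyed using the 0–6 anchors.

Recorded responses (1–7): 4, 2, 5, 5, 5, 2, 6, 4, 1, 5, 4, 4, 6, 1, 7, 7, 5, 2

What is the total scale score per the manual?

53

Convert to 0–6: 3, 1, 4, 4, 4, 1, 5, 3, 0, 4, 3, 3, 5, 0, 6, 6, 4, 1
Reverse-coded (reversed = (0+6) − raw = 6 − raw):
  item 3: 6 − 4 = 2
  item 6: 6 − 1 = 5
  item 8: 6 − 3 = 3
  item 10: 6 − 4 = 2
  item 11: 6 − 3 = 3
  item 12: 6 − 3 = 3
  item 15: 6 − 6 = 0
  item 17: 6 − 4 = 2
  item 18: 6 − 1 = 5
Scored: 3, 1, 2, 4, 4, 5, 5, 3, 0, 2, 3, 3, 5, 0, 0, 6, 2, 5
Total = 53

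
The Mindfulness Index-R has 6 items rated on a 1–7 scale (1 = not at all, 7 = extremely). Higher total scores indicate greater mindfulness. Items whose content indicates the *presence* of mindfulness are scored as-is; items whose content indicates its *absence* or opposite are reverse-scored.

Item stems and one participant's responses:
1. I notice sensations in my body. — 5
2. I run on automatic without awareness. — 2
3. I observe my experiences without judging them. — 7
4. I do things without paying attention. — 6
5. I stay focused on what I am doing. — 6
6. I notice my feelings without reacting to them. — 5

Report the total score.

Items 2, 4 describe the absence/opposite of mindfulness → reverse-score.
reversed = (1+7) − raw = 8 − raw.
  item 1: 5
  item 2: 8 − 2 = 6
  item 3: 7
  item 4: 8 − 6 = 2
  item 5: 6
  item 6: 5
Total = 5 + 6 + 7 + 2 + 6 + 5 = 31

31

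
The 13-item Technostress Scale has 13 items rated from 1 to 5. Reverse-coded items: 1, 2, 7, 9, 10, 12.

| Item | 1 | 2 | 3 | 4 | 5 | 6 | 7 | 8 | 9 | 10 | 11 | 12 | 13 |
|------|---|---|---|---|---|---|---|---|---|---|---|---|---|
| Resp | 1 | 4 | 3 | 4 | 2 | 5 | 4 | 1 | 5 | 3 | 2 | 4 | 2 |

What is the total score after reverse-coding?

Reversing items 1, 2, 7, 9, 10, and 12 with 6 − raw:
Total = (6−1) + (6−4) + 3 + 4 + 2 + 5 + (6−4) + 1 + (6−5) + (6−3) + 2 + (6−4) + 2
      = 5 + 2 + 3 + 4 + 2 + 5 + 2 + 1 + 1 + 3 + 2 + 2 + 2 = 34

34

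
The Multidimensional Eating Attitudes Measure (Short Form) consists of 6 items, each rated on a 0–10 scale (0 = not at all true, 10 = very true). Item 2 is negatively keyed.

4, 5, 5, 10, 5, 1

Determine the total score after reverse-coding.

Apply reverse scoring (on a 0–10 scale, reversed = 10 − raw):
  item 2: 10 − 5 = 5
Scored responses: 4, 5, 5, 10, 5, 1
Total = 4 + 5 + 5 + 10 + 5 + 1 = 30

30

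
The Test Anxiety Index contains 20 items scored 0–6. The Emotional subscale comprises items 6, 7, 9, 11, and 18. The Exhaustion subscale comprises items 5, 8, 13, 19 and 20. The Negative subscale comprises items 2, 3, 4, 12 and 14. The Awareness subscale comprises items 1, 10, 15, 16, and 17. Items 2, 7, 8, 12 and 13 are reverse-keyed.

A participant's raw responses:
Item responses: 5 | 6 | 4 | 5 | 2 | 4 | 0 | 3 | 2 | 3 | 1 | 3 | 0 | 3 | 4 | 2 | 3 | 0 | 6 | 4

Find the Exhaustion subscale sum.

21

Exhaustion items: 5, 8, 13, 19, 20.
Of these, items 8 & 13 are reverse-keyed; reversed = (0+6) − raw = 6 − raw.
  item 5: 2
  item 8: 6 − 3 = 3
  item 13: 6 − 0 = 6
  item 19: 6
  item 20: 4
Sum = 2 + 3 + 6 + 6 + 4 = 21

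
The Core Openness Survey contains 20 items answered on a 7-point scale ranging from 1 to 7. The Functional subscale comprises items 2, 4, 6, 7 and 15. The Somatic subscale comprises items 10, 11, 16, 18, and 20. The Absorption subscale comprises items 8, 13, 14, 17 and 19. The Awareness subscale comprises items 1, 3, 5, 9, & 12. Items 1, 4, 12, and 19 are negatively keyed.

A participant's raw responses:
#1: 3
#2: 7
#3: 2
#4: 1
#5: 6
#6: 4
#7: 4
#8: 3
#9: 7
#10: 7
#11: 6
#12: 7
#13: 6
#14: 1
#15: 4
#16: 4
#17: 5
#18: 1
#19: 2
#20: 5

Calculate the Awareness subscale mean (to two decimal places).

4.20

Awareness items: 1, 3, 5, 9, 12.
Of these, items 1 and 12 are negatively keyed; reverse-coded value = 8 − response.
  item 1: 8 − 3 = 5
  item 3: 2
  item 5: 6
  item 9: 7
  item 12: 8 − 7 = 1
Sum = 5 + 2 + 6 + 7 + 1 = 21
Mean = 21 / 5 = 4.20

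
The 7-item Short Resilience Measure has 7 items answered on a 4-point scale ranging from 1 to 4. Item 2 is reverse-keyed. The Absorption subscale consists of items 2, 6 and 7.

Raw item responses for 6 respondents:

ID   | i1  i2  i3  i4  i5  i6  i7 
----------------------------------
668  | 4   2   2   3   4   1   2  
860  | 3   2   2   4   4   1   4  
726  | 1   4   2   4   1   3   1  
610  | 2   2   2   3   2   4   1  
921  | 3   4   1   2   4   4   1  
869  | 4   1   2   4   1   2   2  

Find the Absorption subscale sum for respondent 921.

6

Respondent 921 raw: 3, 4, 1, 2, 4, 4, 1.
Absorption items: 2, 6, 7.
Reverse-coded (on a 1–4 scale, reversed = 5 − raw):
  item 2: 5 − 4 = 1
  item 6: 4
  item 7: 1
Sum = 1 + 4 + 1 = 6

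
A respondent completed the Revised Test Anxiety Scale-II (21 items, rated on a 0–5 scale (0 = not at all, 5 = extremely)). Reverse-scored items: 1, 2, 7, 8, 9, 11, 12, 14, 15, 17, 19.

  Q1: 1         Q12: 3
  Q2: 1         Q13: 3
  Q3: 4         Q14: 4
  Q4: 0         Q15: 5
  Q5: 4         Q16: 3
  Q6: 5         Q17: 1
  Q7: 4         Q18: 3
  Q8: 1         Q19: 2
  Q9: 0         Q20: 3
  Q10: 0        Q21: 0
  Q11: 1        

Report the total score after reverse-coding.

Reverse-coded items (reversed = (0+5) − raw = 5 − raw):
  item 1: 5 − 1 = 4
  item 2: 5 − 1 = 4
  item 7: 5 − 4 = 1
  item 8: 5 − 1 = 4
  item 9: 5 − 0 = 5
  item 11: 5 − 1 = 4
  item 12: 5 − 3 = 2
  item 14: 5 − 4 = 1
  item 15: 5 − 5 = 0
  item 17: 5 − 1 = 4
  item 19: 5 − 2 = 3
Scored responses: 4, 4, 4, 0, 4, 5, 1, 4, 5, 0, 4, 2, 3, 1, 0, 3, 4, 3, 3, 3, 0
Total = 4 + 4 + 4 + 0 + 4 + 5 + 1 + 4 + 5 + 0 + 4 + 2 + 3 + 1 + 0 + 3 + 4 + 3 + 3 + 3 + 0 = 57

57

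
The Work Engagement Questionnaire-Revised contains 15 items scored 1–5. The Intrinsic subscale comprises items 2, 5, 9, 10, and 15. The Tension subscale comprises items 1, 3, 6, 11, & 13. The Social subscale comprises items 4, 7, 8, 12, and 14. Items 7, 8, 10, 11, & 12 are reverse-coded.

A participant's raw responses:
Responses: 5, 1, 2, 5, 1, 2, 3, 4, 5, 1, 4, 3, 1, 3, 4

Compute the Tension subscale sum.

Tension items: 1, 3, 6, 11, 13.
Of these, item 11 is reverse-coded; reverse-coded value = 6 − response.
  item 1: 5
  item 3: 2
  item 6: 2
  item 11: 6 − 4 = 2
  item 13: 1
Sum = 5 + 2 + 2 + 2 + 1 = 12

12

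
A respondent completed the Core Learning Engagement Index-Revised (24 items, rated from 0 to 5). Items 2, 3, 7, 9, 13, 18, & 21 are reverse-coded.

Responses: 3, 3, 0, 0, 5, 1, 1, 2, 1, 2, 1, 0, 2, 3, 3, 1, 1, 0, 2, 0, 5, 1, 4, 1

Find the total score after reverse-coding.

53

Reverse-coded items (reverse-coded value = 5 − response):
  item 2: 5 − 3 = 2
  item 3: 5 − 0 = 5
  item 7: 5 − 1 = 4
  item 9: 5 − 1 = 4
  item 13: 5 − 2 = 3
  item 18: 5 − 0 = 5
  item 21: 5 − 5 = 0
Scored items: 3, 2, 5, 0, 5, 1, 4, 2, 4, 2, 1, 0, 3, 3, 3, 1, 1, 5, 2, 0, 0, 1, 4, 1
Total = 3 + 2 + 5 + 0 + 5 + 1 + 4 + 2 + 4 + 2 + 1 + 0 + 3 + 3 + 3 + 1 + 1 + 5 + 2 + 0 + 0 + 1 + 4 + 1 = 53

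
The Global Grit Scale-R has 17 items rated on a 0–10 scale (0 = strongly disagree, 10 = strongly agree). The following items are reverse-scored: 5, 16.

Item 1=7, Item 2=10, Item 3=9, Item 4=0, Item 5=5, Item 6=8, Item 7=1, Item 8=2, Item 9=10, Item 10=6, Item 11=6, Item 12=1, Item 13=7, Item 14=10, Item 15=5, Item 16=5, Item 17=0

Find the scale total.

92

Raw sum = 92. Reverse-scored items: 5, 16; their raw sum = 10.
Each reversal replaces raw with 10 − raw, changing the total by 10 − 2·raw per item.
Total = 92 + 2·10 − 2·10 = 92 + 20 − 20 = 92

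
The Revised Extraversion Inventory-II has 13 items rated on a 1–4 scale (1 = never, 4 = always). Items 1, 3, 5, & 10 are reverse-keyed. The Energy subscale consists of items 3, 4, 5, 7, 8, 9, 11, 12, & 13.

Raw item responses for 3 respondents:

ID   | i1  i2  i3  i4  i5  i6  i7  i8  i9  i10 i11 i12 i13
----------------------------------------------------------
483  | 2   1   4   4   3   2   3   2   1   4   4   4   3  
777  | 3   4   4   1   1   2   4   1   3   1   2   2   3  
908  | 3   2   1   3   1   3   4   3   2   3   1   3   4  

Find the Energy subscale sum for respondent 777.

Respondent 777 raw: 3, 4, 4, 1, 1, 2, 4, 1, 3, 1, 2, 2, 3.
Energy items: 3, 4, 5, 7, 8, 9, 11, 12, 13.
Reverse-coded (reverse-coded value = 5 − response):
  item 3: 5 − 4 = 1
  item 4: 1
  item 5: 5 − 1 = 4
  item 7: 4
  item 8: 1
  item 9: 3
  item 11: 2
  item 12: 2
  item 13: 3
Sum = 1 + 1 + 4 + 4 + 1 + 3 + 2 + 2 + 3 = 21

21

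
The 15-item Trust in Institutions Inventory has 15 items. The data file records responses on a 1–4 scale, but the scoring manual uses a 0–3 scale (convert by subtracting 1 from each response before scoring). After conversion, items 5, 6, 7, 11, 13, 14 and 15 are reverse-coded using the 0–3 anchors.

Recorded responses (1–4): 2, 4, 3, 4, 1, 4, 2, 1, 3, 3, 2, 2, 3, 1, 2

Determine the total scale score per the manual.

27

Convert to 0–3: 1, 3, 2, 3, 0, 3, 1, 0, 2, 2, 1, 1, 2, 0, 1
Reverse-coded (reversed = (0+3) − raw = 3 − raw):
  item 5: 3 − 0 = 3
  item 6: 3 − 3 = 0
  item 7: 3 − 1 = 2
  item 11: 3 − 1 = 2
  item 13: 3 − 2 = 1
  item 14: 3 − 0 = 3
  item 15: 3 − 1 = 2
Scored: 1, 3, 2, 3, 3, 0, 2, 0, 2, 2, 2, 1, 1, 3, 2
Total = 27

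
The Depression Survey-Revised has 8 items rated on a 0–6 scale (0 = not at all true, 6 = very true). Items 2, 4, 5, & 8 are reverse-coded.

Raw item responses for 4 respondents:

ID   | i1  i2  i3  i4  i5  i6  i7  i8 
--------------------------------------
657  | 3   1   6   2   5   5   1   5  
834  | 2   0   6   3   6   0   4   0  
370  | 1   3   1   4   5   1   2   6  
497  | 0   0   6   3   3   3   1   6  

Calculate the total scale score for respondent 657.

26

Respondent 657 raw: 3, 1, 6, 2, 5, 5, 1, 5.
Reverse-coded (reversed = (0+6) − raw = 6 − raw):
  item 1: 3
  item 2: 6 − 1 = 5
  item 3: 6
  item 4: 6 − 2 = 4
  item 5: 6 − 5 = 1
  item 6: 5
  item 7: 1
  item 8: 6 − 5 = 1
Sum = 3 + 5 + 6 + 4 + 1 + 5 + 1 + 1 = 26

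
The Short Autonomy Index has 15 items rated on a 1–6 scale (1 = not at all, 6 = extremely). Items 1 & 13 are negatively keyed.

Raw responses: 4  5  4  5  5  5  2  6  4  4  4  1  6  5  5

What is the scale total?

59

Reversing items 1 and 13 with 7 − raw:
Total = (7−4) + 5 + 4 + 5 + 5 + 5 + 2 + 6 + 4 + 4 + 4 + 1 + (7−6) + 5 + 5
      = 3 + 5 + 4 + 5 + 5 + 5 + 2 + 6 + 4 + 4 + 4 + 1 + 1 + 5 + 5 = 59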